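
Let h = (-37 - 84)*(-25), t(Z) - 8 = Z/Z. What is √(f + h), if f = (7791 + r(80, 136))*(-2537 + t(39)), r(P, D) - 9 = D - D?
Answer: 5*I*√788615 ≈ 4440.2*I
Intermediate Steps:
t(Z) = 9 (t(Z) = 8 + Z/Z = 8 + 1 = 9)
r(P, D) = 9 (r(P, D) = 9 + (D - D) = 9 + 0 = 9)
h = 3025 (h = -121*(-25) = 3025)
f = -19718400 (f = (7791 + 9)*(-2537 + 9) = 7800*(-2528) = -19718400)
√(f + h) = √(-19718400 + 3025) = √(-19715375) = 5*I*√788615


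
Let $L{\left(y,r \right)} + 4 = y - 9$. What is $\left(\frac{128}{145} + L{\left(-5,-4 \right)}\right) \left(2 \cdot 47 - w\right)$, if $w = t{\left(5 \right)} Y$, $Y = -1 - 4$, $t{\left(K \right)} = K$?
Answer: $- \frac{295358}{145} \approx -2037.0$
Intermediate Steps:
$Y = -5$ ($Y = -1 - 4 = -5$)
$w = -25$ ($w = 5 \left(-5\right) = -25$)
$L{\left(y,r \right)} = -13 + y$ ($L{\left(y,r \right)} = -4 + \left(y - 9\right) = -4 + \left(-9 + y\right) = -13 + y$)
$\left(\frac{128}{145} + L{\left(-5,-4 \right)}\right) \left(2 \cdot 47 - w\right) = \left(\frac{128}{145} - 18\right) \left(2 \cdot 47 - -25\right) = \left(128 \cdot \frac{1}{145} - 18\right) \left(94 + 25\right) = \left(\frac{128}{145} - 18\right) 119 = \left(- \frac{2482}{145}\right) 119 = - \frac{295358}{145}$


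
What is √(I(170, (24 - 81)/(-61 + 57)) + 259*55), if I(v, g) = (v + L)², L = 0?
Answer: √43145 ≈ 207.71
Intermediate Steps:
I(v, g) = v² (I(v, g) = (v + 0)² = v²)
√(I(170, (24 - 81)/(-61 + 57)) + 259*55) = √(170² + 259*55) = √(28900 + 14245) = √43145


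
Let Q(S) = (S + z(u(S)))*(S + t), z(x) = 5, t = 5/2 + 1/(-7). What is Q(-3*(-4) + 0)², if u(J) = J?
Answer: 11675889/196 ≈ 59571.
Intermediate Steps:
t = 33/14 (t = 5*(½) + 1*(-⅐) = 5/2 - ⅐ = 33/14 ≈ 2.3571)
Q(S) = (5 + S)*(33/14 + S) (Q(S) = (S + 5)*(S + 33/14) = (5 + S)*(33/14 + S))
Q(-3*(-4) + 0)² = (165/14 + (-3*(-4) + 0)² + 103*(-3*(-4) + 0)/14)² = (165/14 + (12 + 0)² + 103*(12 + 0)/14)² = (165/14 + 12² + (103/14)*12)² = (165/14 + 144 + 618/7)² = (3417/14)² = 11675889/196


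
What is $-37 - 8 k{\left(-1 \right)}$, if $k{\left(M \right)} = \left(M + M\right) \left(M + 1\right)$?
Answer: $-37$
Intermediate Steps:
$k{\left(M \right)} = 2 M \left(1 + M\right)$
$-37 - 8 k{\left(-1 \right)} = -37 - 8 \cdot 2 \left(-1\right) \left(1 - 1\right) = -37 - 8 \cdot 2 \left(-1\right) 0 = -37 - 0 = -37 + 0 = -37$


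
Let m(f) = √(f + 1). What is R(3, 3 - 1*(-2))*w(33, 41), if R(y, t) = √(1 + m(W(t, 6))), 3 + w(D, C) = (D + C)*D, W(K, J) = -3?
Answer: 2439*√(1 + I*√2) ≈ 2850.6 + 1475.6*I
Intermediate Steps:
m(f) = √(1 + f)
w(D, C) = -3 + D*(C + D) (w(D, C) = -3 + (D + C)*D = -3 + (C + D)*D = -3 + D*(C + D))
R(y, t) = √(1 + I*√2) (R(y, t) = √(1 + √(1 - 3)) = √(1 + √(-2)) = √(1 + I*√2))
R(3, 3 - 1*(-2))*w(33, 41) = √(1 + I*√2)*(-3 + 33² + 41*33) = √(1 + I*√2)*(-3 + 1089 + 1353) = √(1 + I*√2)*2439 = 2439*√(1 + I*√2)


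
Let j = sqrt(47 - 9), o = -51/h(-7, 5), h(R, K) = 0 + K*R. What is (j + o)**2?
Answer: 49151/1225 + 102*sqrt(38)/35 ≈ 58.088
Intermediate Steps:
h(R, K) = K*R
o = 51/35 (o = -51/(5*(-7)) = -51/(-35) = -51*(-1/35) = 51/35 ≈ 1.4571)
j = sqrt(38) ≈ 6.1644
(j + o)**2 = (sqrt(38) + 51/35)**2 = (51/35 + sqrt(38))**2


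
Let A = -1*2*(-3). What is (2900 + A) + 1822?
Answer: 4728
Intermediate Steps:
A = 6 (A = -2*(-3) = 6)
(2900 + A) + 1822 = (2900 + 6) + 1822 = 2906 + 1822 = 4728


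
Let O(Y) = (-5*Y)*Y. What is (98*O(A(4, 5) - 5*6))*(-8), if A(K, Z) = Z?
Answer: 2450000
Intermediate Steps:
O(Y) = -5*Y**2
(98*O(A(4, 5) - 5*6))*(-8) = (98*(-5*(5 - 5*6)**2))*(-8) = (98*(-5*(5 - 30)**2))*(-8) = (98*(-5*(-25)**2))*(-8) = (98*(-5*625))*(-8) = (98*(-3125))*(-8) = -306250*(-8) = 2450000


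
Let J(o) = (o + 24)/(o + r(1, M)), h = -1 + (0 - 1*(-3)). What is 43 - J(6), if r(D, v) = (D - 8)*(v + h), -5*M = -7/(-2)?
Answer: 1633/31 ≈ 52.677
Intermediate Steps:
h = 2 (h = -1 + (0 + 3) = -1 + 3 = 2)
M = -7/10 (M = -(-7)/(5*(-2)) = -(-7)*(-1)/(5*2) = -⅕*7/2 = -7/10 ≈ -0.70000)
r(D, v) = (-8 + D)*(2 + v) (r(D, v) = (D - 8)*(v + 2) = (-8 + D)*(2 + v))
J(o) = (24 + o)/(-91/10 + o) (J(o) = (o + 24)/(o + (-16 - 8*(-7/10) + 2*1 + 1*(-7/10))) = (24 + o)/(o + (-16 + 28/5 + 2 - 7/10)) = (24 + o)/(o - 91/10) = (24 + o)/(-91/10 + o))
43 - J(6) = 43 - 10*(24 + 6)/(-91 + 10*6) = 43 - 10*30/(-91 + 60) = 43 - 10*30/(-31) = 43 - 10*(-1)*30/31 = 43 - 1*(-300/31) = 43 + 300/31 = 1633/31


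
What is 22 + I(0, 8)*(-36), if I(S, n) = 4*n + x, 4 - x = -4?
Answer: -1418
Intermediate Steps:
x = 8 (x = 4 - 1*(-4) = 4 + 4 = 8)
I(S, n) = 8 + 4*n (I(S, n) = 4*n + 8 = 8 + 4*n)
22 + I(0, 8)*(-36) = 22 + (8 + 4*8)*(-36) = 22 + (8 + 32)*(-36) = 22 + 40*(-36) = 22 - 1440 = -1418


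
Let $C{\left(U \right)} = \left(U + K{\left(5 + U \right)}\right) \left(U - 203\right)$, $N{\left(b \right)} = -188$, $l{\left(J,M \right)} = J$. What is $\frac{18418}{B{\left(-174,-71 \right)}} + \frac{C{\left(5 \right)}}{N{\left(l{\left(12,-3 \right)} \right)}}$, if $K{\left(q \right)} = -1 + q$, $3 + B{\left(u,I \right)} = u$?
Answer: $- \frac{742985}{8319} \approx -89.312$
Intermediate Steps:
$B{\left(u,I \right)} = -3 + u$
$C{\left(U \right)} = \left(-203 + U\right) \left(4 + 2 U\right)$ ($C{\left(U \right)} = \left(U + \left(-1 + \left(5 + U\right)\right)\right) \left(U - 203\right) = \left(U + \left(4 + U\right)\right) \left(-203 + U\right) = \left(4 + 2 U\right) \left(-203 + U\right) = \left(-203 + U\right) \left(4 + 2 U\right)$)
$\frac{18418}{B{\left(-174,-71 \right)}} + \frac{C{\left(5 \right)}}{N{\left(l{\left(12,-3 \right)} \right)}} = \frac{18418}{-3 - 174} + \frac{-812 - 2010 + 2 \cdot 5^{2}}{-188} = \frac{18418}{-177} + \left(-812 - 2010 + 2 \cdot 25\right) \left(- \frac{1}{188}\right) = 18418 \left(- \frac{1}{177}\right) + \left(-812 - 2010 + 50\right) \left(- \frac{1}{188}\right) = - \frac{18418}{177} - - \frac{693}{47} = - \frac{18418}{177} + \frac{693}{47} = - \frac{742985}{8319}$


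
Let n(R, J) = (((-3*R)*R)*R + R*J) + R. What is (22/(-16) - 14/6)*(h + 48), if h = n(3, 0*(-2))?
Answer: 445/4 ≈ 111.25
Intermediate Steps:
n(R, J) = R - 3*R**3 + J*R (n(R, J) = ((-3*R**2)*R + J*R) + R = (-3*R**3 + J*R) + R = R - 3*R**3 + J*R)
h = -78 (h = 3*(1 + 0*(-2) - 3*3**2) = 3*(1 + 0 - 3*9) = 3*(1 + 0 - 27) = 3*(-26) = -78)
(22/(-16) - 14/6)*(h + 48) = (22/(-16) - 14/6)*(-78 + 48) = (22*(-1/16) - 14*1/6)*(-30) = (-11/8 - 7/3)*(-30) = -89/24*(-30) = 445/4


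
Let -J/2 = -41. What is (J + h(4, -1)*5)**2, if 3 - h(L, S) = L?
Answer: 5929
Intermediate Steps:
J = 82 (J = -2*(-41) = 82)
h(L, S) = 3 - L
(J + h(4, -1)*5)**2 = (82 + (3 - 1*4)*5)**2 = (82 + (3 - 4)*5)**2 = (82 - 1*5)**2 = (82 - 5)**2 = 77**2 = 5929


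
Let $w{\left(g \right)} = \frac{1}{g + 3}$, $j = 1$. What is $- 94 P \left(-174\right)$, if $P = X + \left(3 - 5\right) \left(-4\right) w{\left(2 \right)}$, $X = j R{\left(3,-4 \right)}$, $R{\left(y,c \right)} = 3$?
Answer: $\frac{376188}{5} \approx 75238.0$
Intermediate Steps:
$X = 3$ ($X = 1 \cdot 3 = 3$)
$w{\left(g \right)} = \frac{1}{3 + g}$
$P = \frac{23}{5}$ ($P = 3 + \frac{\left(3 - 5\right) \left(-4\right)}{3 + 2} = 3 + \frac{\left(-2\right) \left(-4\right)}{5} = 3 + 8 \cdot \frac{1}{5} = 3 + \frac{8}{5} = \frac{23}{5} \approx 4.6$)
$- 94 P \left(-174\right) = \left(-94\right) \frac{23}{5} \left(-174\right) = \left(- \frac{2162}{5}\right) \left(-174\right) = \frac{376188}{5}$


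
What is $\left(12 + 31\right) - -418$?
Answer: $461$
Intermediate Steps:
$\left(12 + 31\right) - -418 = 43 + 418 = 461$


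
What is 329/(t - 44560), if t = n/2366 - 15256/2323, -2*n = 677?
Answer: -3616511444/489896712223 ≈ -0.0073822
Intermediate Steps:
n = -677/2 (n = -½*677 = -677/2 ≈ -338.50)
t = -73764063/10992436 (t = -677/2/2366 - 15256/2323 = -677/2*1/2366 - 15256*1/2323 = -677/4732 - 15256/2323 = -73764063/10992436 ≈ -6.7104)
329/(t - 44560) = 329/(-73764063/10992436 - 44560) = 329/(-489896712223/10992436) = 329*(-10992436/489896712223) = -3616511444/489896712223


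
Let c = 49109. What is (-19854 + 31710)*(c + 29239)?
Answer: 928893888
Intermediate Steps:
(-19854 + 31710)*(c + 29239) = (-19854 + 31710)*(49109 + 29239) = 11856*78348 = 928893888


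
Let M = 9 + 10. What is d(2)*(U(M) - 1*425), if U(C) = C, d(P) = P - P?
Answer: 0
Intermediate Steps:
M = 19
d(P) = 0
d(2)*(U(M) - 1*425) = 0*(19 - 1*425) = 0*(19 - 425) = 0*(-406) = 0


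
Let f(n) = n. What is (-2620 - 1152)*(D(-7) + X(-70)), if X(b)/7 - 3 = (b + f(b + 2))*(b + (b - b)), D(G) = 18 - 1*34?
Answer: -255081500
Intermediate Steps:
D(G) = -16 (D(G) = 18 - 34 = -16)
X(b) = 21 + 7*b*(2 + 2*b) (X(b) = 21 + 7*((b + (b + 2))*(b + (b - b))) = 21 + 7*((b + (2 + b))*(b + 0)) = 21 + 7*((2 + 2*b)*b) = 21 + 7*(b*(2 + 2*b)) = 21 + 7*b*(2 + 2*b))
(-2620 - 1152)*(D(-7) + X(-70)) = (-2620 - 1152)*(-16 + (21 + 14*(-70) + 14*(-70)²)) = -3772*(-16 + (21 - 980 + 14*4900)) = -3772*(-16 + (21 - 980 + 68600)) = -3772*(-16 + 67641) = -3772*67625 = -255081500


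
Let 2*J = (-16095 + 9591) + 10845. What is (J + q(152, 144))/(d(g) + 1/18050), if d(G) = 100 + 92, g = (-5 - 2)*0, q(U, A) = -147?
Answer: 36524175/3465601 ≈ 10.539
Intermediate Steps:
g = 0 (g = -7*0 = 0)
J = 4341/2 (J = ((-16095 + 9591) + 10845)/2 = (-6504 + 10845)/2 = (½)*4341 = 4341/2 ≈ 2170.5)
d(G) = 192
(J + q(152, 144))/(d(g) + 1/18050) = (4341/2 - 147)/(192 + 1/18050) = 4047/(2*(192 + 1/18050)) = 4047/(2*(3465601/18050)) = (4047/2)*(18050/3465601) = 36524175/3465601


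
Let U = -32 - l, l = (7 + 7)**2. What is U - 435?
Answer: -663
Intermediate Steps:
l = 196 (l = 14**2 = 196)
U = -228 (U = -32 - 1*196 = -32 - 196 = -228)
U - 435 = -228 - 435 = -663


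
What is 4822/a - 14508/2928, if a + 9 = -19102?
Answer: -24281767/4663084 ≈ -5.2072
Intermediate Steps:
a = -19111 (a = -9 - 19102 = -19111)
4822/a - 14508/2928 = 4822/(-19111) - 14508/2928 = 4822*(-1/19111) - 14508*1/2928 = -4822/19111 - 1209/244 = -24281767/4663084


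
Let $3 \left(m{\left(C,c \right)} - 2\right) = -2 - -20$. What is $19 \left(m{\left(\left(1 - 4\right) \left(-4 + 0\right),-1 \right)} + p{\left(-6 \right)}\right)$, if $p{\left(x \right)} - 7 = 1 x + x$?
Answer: $57$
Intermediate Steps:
$m{\left(C,c \right)} = 8$ ($m{\left(C,c \right)} = 2 + \frac{-2 - -20}{3} = 2 + \frac{-2 + 20}{3} = 2 + \frac{1}{3} \cdot 18 = 2 + 6 = 8$)
$p{\left(x \right)} = 7 + 2 x$ ($p{\left(x \right)} = 7 + \left(1 x + x\right) = 7 + \left(x + x\right) = 7 + 2 x$)
$19 \left(m{\left(\left(1 - 4\right) \left(-4 + 0\right),-1 \right)} + p{\left(-6 \right)}\right) = 19 \left(8 + \left(7 + 2 \left(-6\right)\right)\right) = 19 \left(8 + \left(7 - 12\right)\right) = 19 \left(8 - 5\right) = 19 \cdot 3 = 57$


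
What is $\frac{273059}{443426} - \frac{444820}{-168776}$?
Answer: $\frac{15208159944}{4677479161} \approx 3.2514$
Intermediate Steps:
$\frac{273059}{443426} - \frac{444820}{-168776} = 273059 \cdot \frac{1}{443426} - - \frac{111205}{42194} = \frac{273059}{443426} + \frac{111205}{42194} = \frac{15208159944}{4677479161}$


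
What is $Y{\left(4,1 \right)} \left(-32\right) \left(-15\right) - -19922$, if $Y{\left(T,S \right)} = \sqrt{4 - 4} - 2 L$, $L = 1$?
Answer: $18962$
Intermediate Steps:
$Y{\left(T,S \right)} = -2$ ($Y{\left(T,S \right)} = \sqrt{4 - 4} - 2 = \sqrt{0} - 2 = 0 - 2 = -2$)
$Y{\left(4,1 \right)} \left(-32\right) \left(-15\right) - -19922 = \left(-2\right) \left(-32\right) \left(-15\right) - -19922 = 64 \left(-15\right) + 19922 = -960 + 19922 = 18962$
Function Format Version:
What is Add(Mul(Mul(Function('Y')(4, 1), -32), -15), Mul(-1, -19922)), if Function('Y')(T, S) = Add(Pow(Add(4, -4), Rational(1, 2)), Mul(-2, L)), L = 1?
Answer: 18962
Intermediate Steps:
Function('Y')(T, S) = -2 (Function('Y')(T, S) = Add(Pow(Add(4, -4), Rational(1, 2)), Mul(-2, 1)) = Add(Pow(0, Rational(1, 2)), -2) = Add(0, -2) = -2)
Add(Mul(Mul(Function('Y')(4, 1), -32), -15), Mul(-1, -19922)) = Add(Mul(Mul(-2, -32), -15), Mul(-1, -19922)) = Add(Mul(64, -15), 19922) = Add(-960, 19922) = 18962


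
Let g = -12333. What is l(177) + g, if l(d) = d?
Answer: -12156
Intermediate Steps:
l(177) + g = 177 - 12333 = -12156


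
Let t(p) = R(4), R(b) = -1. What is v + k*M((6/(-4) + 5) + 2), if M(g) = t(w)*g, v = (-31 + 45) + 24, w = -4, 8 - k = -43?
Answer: -485/2 ≈ -242.50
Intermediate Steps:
k = 51 (k = 8 - 1*(-43) = 8 + 43 = 51)
t(p) = -1
v = 38 (v = 14 + 24 = 38)
M(g) = -g
v + k*M((6/(-4) + 5) + 2) = 38 + 51*(-((6/(-4) + 5) + 2)) = 38 + 51*(-((6*(-¼) + 5) + 2)) = 38 + 51*(-((-3/2 + 5) + 2)) = 38 + 51*(-(7/2 + 2)) = 38 + 51*(-1*11/2) = 38 + 51*(-11/2) = 38 - 561/2 = -485/2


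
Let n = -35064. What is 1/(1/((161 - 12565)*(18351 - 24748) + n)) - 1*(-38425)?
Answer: 79351749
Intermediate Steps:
1/(1/((161 - 12565)*(18351 - 24748) + n)) - 1*(-38425) = 1/(1/((161 - 12565)*(18351 - 24748) - 35064)) - 1*(-38425) = 1/(1/(-12404*(-6397) - 35064)) + 38425 = 1/(1/(79348388 - 35064)) + 38425 = 1/(1/79313324) + 38425 = 79313324 + 38425 = 79351749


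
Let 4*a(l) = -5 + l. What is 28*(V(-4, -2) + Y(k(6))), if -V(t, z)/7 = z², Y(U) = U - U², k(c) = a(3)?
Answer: -805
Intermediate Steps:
a(l) = -5/4 + l/4 (a(l) = (-5 + l)/4 = -5/4 + l/4)
k(c) = -½ (k(c) = -5/4 + (¼)*3 = -5/4 + ¾ = -½)
V(t, z) = -7*z²
28*(V(-4, -2) + Y(k(6))) = 28*(-7*(-2)² - (1 - 1*(-½))/2) = 28*(-7*4 - (1 + ½)/2) = 28*(-28 - ½*3/2) = 28*(-28 - ¾) = 28*(-115/4) = -805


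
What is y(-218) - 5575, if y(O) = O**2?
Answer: 41949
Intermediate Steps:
y(-218) - 5575 = (-218)**2 - 5575 = 47524 - 5575 = 41949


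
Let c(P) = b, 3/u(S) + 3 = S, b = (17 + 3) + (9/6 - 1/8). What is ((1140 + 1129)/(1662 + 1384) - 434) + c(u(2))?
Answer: -5018347/12184 ≈ -411.88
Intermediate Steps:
b = 171/8 (b = 20 + (9*(⅙) - 1*⅛) = 20 + (3/2 - ⅛) = 20 + 11/8 = 171/8 ≈ 21.375)
u(S) = 3/(-3 + S)
c(P) = 171/8
((1140 + 1129)/(1662 + 1384) - 434) + c(u(2)) = ((1140 + 1129)/(1662 + 1384) - 434) + 171/8 = (2269/3046 - 434) + 171/8 = -1319695/3046 + 171/8 = -5018347/12184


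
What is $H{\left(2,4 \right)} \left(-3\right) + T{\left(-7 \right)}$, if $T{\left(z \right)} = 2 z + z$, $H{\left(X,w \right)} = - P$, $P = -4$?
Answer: $-33$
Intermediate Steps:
$H{\left(X,w \right)} = 4$ ($H{\left(X,w \right)} = \left(-1\right) \left(-4\right) = 4$)
$T{\left(z \right)} = 3 z$
$H{\left(2,4 \right)} \left(-3\right) + T{\left(-7 \right)} = 4 \left(-3\right) + 3 \left(-7\right) = -12 - 21 = -33$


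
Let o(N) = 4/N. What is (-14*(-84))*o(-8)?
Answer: -588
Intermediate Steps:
(-14*(-84))*o(-8) = (-14*(-84))*(4/(-8)) = 1176*(4*(-⅛)) = 1176*(-½) = -588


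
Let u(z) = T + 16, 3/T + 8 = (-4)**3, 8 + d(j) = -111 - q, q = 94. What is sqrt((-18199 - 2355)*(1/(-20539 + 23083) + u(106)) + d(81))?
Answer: 3*I*sqrt(1639101002)/212 ≈ 572.91*I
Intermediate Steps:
d(j) = -213 (d(j) = -8 + (-111 - 1*94) = -8 + (-111 - 94) = -8 - 205 = -213)
T = -1/24 (T = 3/(-8 + (-4)**3) = 3/(-8 - 64) = 3/(-72) = 3*(-1/72) = -1/24 ≈ -0.041667)
u(z) = 383/24 (u(z) = -1/24 + 16 = 383/24)
sqrt((-18199 - 2355)*(1/(-20539 + 23083) + u(106)) + d(81)) = sqrt((-18199 - 2355)*(1/(-20539 + 23083) + 383/24) - 213) = sqrt(-20554*(1/2544 + 383/24) - 213) = sqrt(-20554*13533/848 - 213) = sqrt(-139078641/424 - 213) = sqrt(-139168953/424) = 3*I*sqrt(1639101002)/212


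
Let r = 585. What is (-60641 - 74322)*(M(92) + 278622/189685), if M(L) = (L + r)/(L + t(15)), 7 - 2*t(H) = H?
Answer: -20640631322203/16692280 ≈ -1.2365e+6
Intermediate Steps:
t(H) = 7/2 - H/2
M(L) = (585 + L)/(-4 + L) (M(L) = (L + 585)/(L + (7/2 - ½*15)) = (585 + L)/(L + (7/2 - 15/2)) = (585 + L)/(L - 4) = (585 + L)/(-4 + L))
(-60641 - 74322)*(M(92) + 278622/189685) = (-60641 - 74322)*((585 + 92)/(-4 + 92) + 278622/189685) = -134963*(677/88 + 278622*(1/189685)) = -134963*((1/88)*677 + 278622/189685) = -134963*(677/88 + 278622/189685) = -134963*152935481/16692280 = -20640631322203/16692280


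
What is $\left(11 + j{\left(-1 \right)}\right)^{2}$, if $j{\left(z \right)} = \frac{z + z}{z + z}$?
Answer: $144$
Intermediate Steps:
$j{\left(z \right)} = 1$ ($j{\left(z \right)} = \frac{2 z}{2 z} = 2 z \frac{1}{2 z} = 1$)
$\left(11 + j{\left(-1 \right)}\right)^{2} = \left(11 + 1\right)^{2} = 12^{2} = 144$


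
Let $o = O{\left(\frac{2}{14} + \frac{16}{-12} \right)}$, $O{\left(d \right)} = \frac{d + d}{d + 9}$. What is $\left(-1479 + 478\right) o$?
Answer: $\frac{25025}{82} \approx 305.18$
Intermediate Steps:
$O{\left(d \right)} = \frac{2 d}{9 + d}$
$o = - \frac{25}{82}$ ($o = \frac{2 \left(\frac{2}{14} + \frac{16}{-12}\right)}{9 + \left(\frac{2}{14} + \frac{16}{-12}\right)} = \frac{2 \left(2 \cdot \frac{1}{14} + 16 \left(- \frac{1}{12}\right)\right)}{9 + \left(2 \cdot \frac{1}{14} + 16 \left(- \frac{1}{12}\right)\right)} = \frac{2 \left(\frac{1}{7} - \frac{4}{3}\right)}{9 + \left(\frac{1}{7} - \frac{4}{3}\right)} = 2 \left(- \frac{25}{21}\right) \frac{1}{9 - \frac{25}{21}} = 2 \left(- \frac{25}{21}\right) \frac{1}{\frac{164}{21}} = 2 \left(- \frac{25}{21}\right) \frac{21}{164} = - \frac{25}{82} \approx -0.30488$)
$\left(-1479 + 478\right) o = \left(-1479 + 478\right) \left(- \frac{25}{82}\right) = \left(-1001\right) \left(- \frac{25}{82}\right) = \frac{25025}{82}$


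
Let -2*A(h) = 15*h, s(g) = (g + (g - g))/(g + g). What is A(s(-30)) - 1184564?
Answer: -4738271/4 ≈ -1.1846e+6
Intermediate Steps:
s(g) = ½ (s(g) = (g + 0)/((2*g)) = g*(1/(2*g)) = ½)
A(h) = -15*h/2
A(s(-30)) - 1184564 = -15/2*½ - 1184564 = -15/4 - 1184564 = -4738271/4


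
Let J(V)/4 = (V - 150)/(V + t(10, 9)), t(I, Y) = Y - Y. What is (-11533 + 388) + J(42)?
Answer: -78087/7 ≈ -11155.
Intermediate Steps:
t(I, Y) = 0
J(V) = 4*(-150 + V)/V (J(V) = 4*((V - 150)/(V + 0)) = 4*((-150 + V)/V) = 4*(-150 + V)/V)
(-11533 + 388) + J(42) = (-11533 + 388) + (4 - 600/42) = -11145 + (4 - 600*1/42) = -11145 + (4 - 100/7) = -11145 - 72/7 = -78087/7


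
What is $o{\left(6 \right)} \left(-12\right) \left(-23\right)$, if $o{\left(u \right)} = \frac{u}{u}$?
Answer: $276$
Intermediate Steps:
$o{\left(u \right)} = 1$
$o{\left(6 \right)} \left(-12\right) \left(-23\right) = 1 \left(-12\right) \left(-23\right) = \left(-12\right) \left(-23\right) = 276$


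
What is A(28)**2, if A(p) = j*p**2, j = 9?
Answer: 49787136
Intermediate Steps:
A(p) = 9*p**2
A(28)**2 = (9*28**2)**2 = (9*784)**2 = 7056**2 = 49787136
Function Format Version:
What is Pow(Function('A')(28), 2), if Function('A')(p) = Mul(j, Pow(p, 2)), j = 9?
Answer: 49787136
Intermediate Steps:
Function('A')(p) = Mul(9, Pow(p, 2))
Pow(Function('A')(28), 2) = Pow(Mul(9, Pow(28, 2)), 2) = Pow(Mul(9, 784), 2) = Pow(7056, 2) = 49787136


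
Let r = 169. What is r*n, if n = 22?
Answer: 3718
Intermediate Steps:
r*n = 169*22 = 3718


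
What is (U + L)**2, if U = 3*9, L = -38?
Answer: 121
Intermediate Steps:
U = 27
(U + L)**2 = (27 - 38)**2 = (-11)**2 = 121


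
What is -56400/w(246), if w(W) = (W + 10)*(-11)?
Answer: 3525/176 ≈ 20.028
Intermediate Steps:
w(W) = -110 - 11*W (w(W) = (10 + W)*(-11) = -110 - 11*W)
-56400/w(246) = -56400/(-110 - 11*246) = -56400/(-110 - 2706) = -56400/(-2816) = -56400*(-1/2816) = 3525/176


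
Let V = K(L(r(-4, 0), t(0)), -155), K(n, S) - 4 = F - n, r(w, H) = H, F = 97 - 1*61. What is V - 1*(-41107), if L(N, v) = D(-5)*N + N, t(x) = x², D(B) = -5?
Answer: 41147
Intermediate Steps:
F = 36 (F = 97 - 61 = 36)
L(N, v) = -4*N (L(N, v) = -5*N + N = -4*N)
K(n, S) = 40 - n (K(n, S) = 4 + (36 - n) = 40 - n)
V = 40 (V = 40 - (-4)*0 = 40 - 1*0 = 40 + 0 = 40)
V - 1*(-41107) = 40 - 1*(-41107) = 40 + 41107 = 41147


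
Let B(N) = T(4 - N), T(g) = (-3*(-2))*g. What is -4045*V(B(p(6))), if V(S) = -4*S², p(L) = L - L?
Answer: 9319680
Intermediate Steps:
T(g) = 6*g
p(L) = 0
B(N) = 24 - 6*N (B(N) = 6*(4 - N) = 24 - 6*N)
-4045*V(B(p(6))) = -(-16180)*(24 - 6*0)² = -(-16180)*(24 + 0)² = -(-16180)*24² = -(-16180)*576 = -4045*(-2304) = 9319680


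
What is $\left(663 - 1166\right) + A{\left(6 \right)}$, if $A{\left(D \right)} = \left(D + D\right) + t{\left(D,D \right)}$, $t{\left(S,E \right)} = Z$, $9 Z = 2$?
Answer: $- \frac{4417}{9} \approx -490.78$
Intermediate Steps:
$Z = \frac{2}{9}$ ($Z = \frac{1}{9} \cdot 2 = \frac{2}{9} \approx 0.22222$)
$t{\left(S,E \right)} = \frac{2}{9}$
$A{\left(D \right)} = \frac{2}{9} + 2 D$ ($A{\left(D \right)} = \left(D + D\right) + \frac{2}{9} = 2 D + \frac{2}{9} = \frac{2}{9} + 2 D$)
$\left(663 - 1166\right) + A{\left(6 \right)} = \left(663 - 1166\right) + \left(\frac{2}{9} + 2 \cdot 6\right) = -503 + \left(\frac{2}{9} + 12\right) = -503 + \frac{110}{9} = - \frac{4417}{9}$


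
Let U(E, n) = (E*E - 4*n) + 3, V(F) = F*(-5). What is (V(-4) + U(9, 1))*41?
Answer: 4100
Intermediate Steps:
V(F) = -5*F
U(E, n) = 3 + E**2 - 4*n (U(E, n) = (E**2 - 4*n) + 3 = 3 + E**2 - 4*n)
(V(-4) + U(9, 1))*41 = (-5*(-4) + (3 + 9**2 - 4*1))*41 = (20 + (3 + 81 - 4))*41 = (20 + 80)*41 = 100*41 = 4100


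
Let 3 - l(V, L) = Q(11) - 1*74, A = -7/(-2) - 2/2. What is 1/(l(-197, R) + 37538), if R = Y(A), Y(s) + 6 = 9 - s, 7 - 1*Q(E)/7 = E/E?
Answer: 1/37573 ≈ 2.6615e-5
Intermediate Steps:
A = 5/2 (A = -7*(-½) - 2*½ = 7/2 - 1 = 5/2 ≈ 2.5000)
Q(E) = 42 (Q(E) = 49 - 7*E/E = 49 - 7*1 = 49 - 7 = 42)
Y(s) = 3 - s (Y(s) = -6 + (9 - s) = 3 - s)
R = ½ (R = 3 - 1*5/2 = 3 - 5/2 = ½ ≈ 0.50000)
l(V, L) = 35 (l(V, L) = 3 - (42 - 1*74) = 3 - (42 - 74) = 3 - 1*(-32) = 3 + 32 = 35)
1/(l(-197, R) + 37538) = 1/(35 + 37538) = 1/37573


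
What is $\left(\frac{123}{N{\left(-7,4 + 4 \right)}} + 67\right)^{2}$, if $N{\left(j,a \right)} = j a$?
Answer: $\frac{13169641}{3136} \approx 4199.5$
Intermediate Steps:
$N{\left(j,a \right)} = a j$
$\left(\frac{123}{N{\left(-7,4 + 4 \right)}} + 67\right)^{2} = \left(\frac{123}{\left(4 + 4\right) \left(-7\right)} + 67\right)^{2} = \left(\frac{123}{8 \left(-7\right)} + 67\right)^{2} = \left(\frac{123}{-56} + 67\right)^{2} = \left(123 \left(- \frac{1}{56}\right) + 67\right)^{2} = \left(- \frac{123}{56} + 67\right)^{2} = \left(\frac{3629}{56}\right)^{2} = \frac{13169641}{3136}$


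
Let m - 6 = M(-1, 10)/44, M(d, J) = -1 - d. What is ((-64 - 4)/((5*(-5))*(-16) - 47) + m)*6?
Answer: 12300/353 ≈ 34.844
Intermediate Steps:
m = 6 (m = 6 + (-1 - 1*(-1))/44 = 6 + (-1 + 1)*(1/44) = 6 + 0*(1/44) = 6 + 0 = 6)
((-64 - 4)/((5*(-5))*(-16) - 47) + m)*6 = ((-64 - 4)/((5*(-5))*(-16) - 47) + 6)*6 = (-68/(-25*(-16) - 47) + 6)*6 = (-68/(400 - 47) + 6)*6 = (-68/353 + 6)*6 = (2050/353)*6 = 12300/353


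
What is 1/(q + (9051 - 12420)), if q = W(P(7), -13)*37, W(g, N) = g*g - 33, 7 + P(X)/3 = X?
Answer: -1/4590 ≈ -0.00021786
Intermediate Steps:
P(X) = -21 + 3*X
W(g, N) = -33 + g² (W(g, N) = g² - 33 = -33 + g²)
q = -1221 (q = (-33 + (-21 + 3*7)²)*37 = (-33 + (-21 + 21)²)*37 = (-33 + 0²)*37 = (-33 + 0)*37 = -33*37 = -1221)
1/(q + (9051 - 12420)) = 1/(-1221 + (9051 - 12420)) = 1/(-1221 - 3369) = 1/(-4590) = -1/4590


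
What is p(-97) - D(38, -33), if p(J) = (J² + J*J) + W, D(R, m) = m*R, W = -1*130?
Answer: 19942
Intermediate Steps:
W = -130
D(R, m) = R*m
p(J) = -130 + 2*J² (p(J) = (J² + J*J) - 130 = (J² + J²) - 130 = 2*J² - 130 = -130 + 2*J²)
p(-97) - D(38, -33) = (-130 + 2*(-97)²) - 38*(-33) = (-130 + 2*9409) - 1*(-1254) = (-130 + 18818) + 1254 = 18688 + 1254 = 19942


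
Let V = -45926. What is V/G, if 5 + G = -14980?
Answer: 45926/14985 ≈ 3.0648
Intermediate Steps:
G = -14985 (G = -5 - 14980 = -14985)
V/G = -45926/(-14985) = -45926*(-1/14985) = 45926/14985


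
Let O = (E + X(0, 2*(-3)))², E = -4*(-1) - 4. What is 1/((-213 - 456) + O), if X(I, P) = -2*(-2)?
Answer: -1/653 ≈ -0.0015314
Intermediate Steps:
X(I, P) = 4
E = 0 (E = 4 - 4 = 0)
O = 16 (O = (0 + 4)² = 4² = 16)
1/((-213 - 456) + O) = 1/((-213 - 456) + 16) = 1/(-669 + 16) = 1/(-653) = -1/653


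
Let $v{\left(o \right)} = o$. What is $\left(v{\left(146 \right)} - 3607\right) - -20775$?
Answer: $17314$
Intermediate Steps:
$\left(v{\left(146 \right)} - 3607\right) - -20775 = \left(146 - 3607\right) - -20775 = -3461 + 20775 = 17314$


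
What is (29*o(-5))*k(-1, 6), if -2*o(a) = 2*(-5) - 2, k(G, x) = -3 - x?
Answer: -1566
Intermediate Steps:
o(a) = 6 (o(a) = -(2*(-5) - 2)/2 = -(-10 - 2)/2 = -1/2*(-12) = 6)
(29*o(-5))*k(-1, 6) = (29*6)*(-3 - 1*6) = 174*(-3 - 6) = 174*(-9) = -1566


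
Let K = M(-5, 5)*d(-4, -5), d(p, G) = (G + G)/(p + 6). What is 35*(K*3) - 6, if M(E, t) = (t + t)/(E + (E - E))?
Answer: 1044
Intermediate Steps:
d(p, G) = 2*G/(6 + p) (d(p, G) = (2*G)/(6 + p) = 2*G/(6 + p))
M(E, t) = 2*t/E (M(E, t) = (2*t)/(E + 0) = (2*t)/E = 2*t/E)
K = 10 (K = (2*5/(-5))*(2*(-5)/(6 - 4)) = (2*5*(-⅕))*(2*(-5)/2) = -4*(-5)/2 = -2*(-5) = 10)
35*(K*3) - 6 = 35*(10*3) - 6 = 35*30 - 6 = 1050 - 6 = 1044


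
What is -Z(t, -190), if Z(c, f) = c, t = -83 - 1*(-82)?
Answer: 1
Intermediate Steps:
t = -1 (t = -83 + 82 = -1)
-Z(t, -190) = -1*(-1) = 1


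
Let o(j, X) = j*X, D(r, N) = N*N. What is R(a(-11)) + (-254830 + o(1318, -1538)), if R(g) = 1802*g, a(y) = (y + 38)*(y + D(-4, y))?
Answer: 3070026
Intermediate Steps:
D(r, N) = N²
o(j, X) = X*j
a(y) = (38 + y)*(y + y²) (a(y) = (y + 38)*(y + y²) = (38 + y)*(y + y²))
R(a(-11)) + (-254830 + o(1318, -1538)) = 1802*(-11*(38 + (-11)² + 39*(-11))) + (-254830 - 1538*1318) = 1802*(-11*(38 + 121 - 429)) + (-254830 - 2027084) = 1802*(-11*(-270)) - 2281914 = 1802*2970 - 2281914 = 5351940 - 2281914 = 3070026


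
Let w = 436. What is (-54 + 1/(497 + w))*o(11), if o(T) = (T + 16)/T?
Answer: -453429/3421 ≈ -132.54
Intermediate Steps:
o(T) = (16 + T)/T
(-54 + 1/(497 + w))*o(11) = (-54 + 1/(497 + 436))*((16 + 11)/11) = (-54 + 1/933)*((1/11)*27) = (-54 + 1/933)*(27/11) = -50381/933*27/11 = -453429/3421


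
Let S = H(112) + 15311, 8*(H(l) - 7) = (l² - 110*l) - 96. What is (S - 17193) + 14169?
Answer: 12310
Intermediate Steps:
H(l) = -5 - 55*l/4 + l²/8 (H(l) = 7 + ((l² - 110*l) - 96)/8 = 7 + (-96 + l² - 110*l)/8 = 7 + (-12 - 55*l/4 + l²/8) = -5 - 55*l/4 + l²/8)
S = 15334 (S = (-5 - 55/4*112 + (⅛)*112²) + 15311 = (-5 - 1540 + (⅛)*12544) + 15311 = (-5 - 1540 + 1568) + 15311 = 23 + 15311 = 15334)
(S - 17193) + 14169 = (15334 - 17193) + 14169 = -1859 + 14169 = 12310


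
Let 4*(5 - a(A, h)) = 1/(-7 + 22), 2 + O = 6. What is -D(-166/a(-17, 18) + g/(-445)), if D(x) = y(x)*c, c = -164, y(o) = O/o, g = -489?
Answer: -87284080/4285989 ≈ -20.365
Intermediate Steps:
O = 4 (O = -2 + 6 = 4)
a(A, h) = 299/60 (a(A, h) = 5 - 1/(4*(-7 + 22)) = 5 - ¼/15 = 5 - ¼*1/15 = 5 - 1/60 = 299/60)
y(o) = 4/o
D(x) = -656/x (D(x) = (4/x)*(-164) = -656/x)
-D(-166/a(-17, 18) + g/(-445)) = -(-656)/(-166/299/60 - 489/(-445)) = -(-656)/(-166*60/299 - 489*(-1/445)) = -(-656)/(-9960/299 + 489/445) = -(-656)/(-4285989/133055) = -(-656)*(-133055)/4285989 = -1*87284080/4285989 = -87284080/4285989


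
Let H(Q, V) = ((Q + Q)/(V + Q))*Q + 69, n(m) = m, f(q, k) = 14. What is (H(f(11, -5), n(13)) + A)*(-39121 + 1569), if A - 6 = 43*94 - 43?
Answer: -4145365280/27 ≈ -1.5353e+8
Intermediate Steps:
A = 4005 (A = 6 + (43*94 - 43) = 6 + (4042 - 43) = 6 + 3999 = 4005)
H(Q, V) = 69 + 2*Q²/(Q + V) (H(Q, V) = ((2*Q)/(Q + V))*Q + 69 = (2*Q/(Q + V))*Q + 69 = 2*Q²/(Q + V) + 69 = 69 + 2*Q²/(Q + V))
(H(f(11, -5), n(13)) + A)*(-39121 + 1569) = ((2*14² + 69*14 + 69*13)/(14 + 13) + 4005)*(-39121 + 1569) = ((2*196 + 966 + 897)/27 + 4005)*(-37552) = ((392 + 966 + 897)/27 + 4005)*(-37552) = ((1/27)*2255 + 4005)*(-37552) = (2255/27 + 4005)*(-37552) = (110390/27)*(-37552) = -4145365280/27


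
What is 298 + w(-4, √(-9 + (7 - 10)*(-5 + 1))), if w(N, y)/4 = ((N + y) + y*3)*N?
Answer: 362 - 64*√3 ≈ 251.15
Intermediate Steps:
w(N, y) = 4*N*(N + 4*y) (w(N, y) = 4*(((N + y) + y*3)*N) = 4*(((N + y) + 3*y)*N) = 4*((N + 4*y)*N) = 4*(N*(N + 4*y)) = 4*N*(N + 4*y))
298 + w(-4, √(-9 + (7 - 10)*(-5 + 1))) = 298 + 4*(-4)*(-4 + 4*√(-9 + (7 - 10)*(-5 + 1))) = 298 + 4*(-4)*(-4 + 4*√(-9 - 3*(-4))) = 298 + 4*(-4)*(-4 + 4*√(-9 + 12)) = 298 + 4*(-4)*(-4 + 4*√3) = 298 + (64 - 64*√3) = 362 - 64*√3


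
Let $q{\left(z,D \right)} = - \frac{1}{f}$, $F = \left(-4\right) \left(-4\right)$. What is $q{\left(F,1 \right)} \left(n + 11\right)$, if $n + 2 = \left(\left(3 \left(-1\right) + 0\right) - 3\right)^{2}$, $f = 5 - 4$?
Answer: $-45$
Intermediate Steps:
$f = 1$ ($f = 5 - 4 = 1$)
$F = 16$
$q{\left(z,D \right)} = -1$ ($q{\left(z,D \right)} = - 1^{-1} = \left(-1\right) 1 = -1$)
$n = 34$ ($n = -2 + \left(\left(3 \left(-1\right) + 0\right) - 3\right)^{2} = -2 + \left(\left(-3 + 0\right) + \left(-4 + 1\right)\right)^{2} = -2 + \left(-3 - 3\right)^{2} = -2 + \left(-6\right)^{2} = -2 + 36 = 34$)
$q{\left(F,1 \right)} \left(n + 11\right) = - (34 + 11) = \left(-1\right) 45 = -45$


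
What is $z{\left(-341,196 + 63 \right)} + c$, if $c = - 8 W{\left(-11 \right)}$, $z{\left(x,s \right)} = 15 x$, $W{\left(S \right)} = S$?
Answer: $-5027$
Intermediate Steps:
$c = 88$ ($c = \left(-8\right) \left(-11\right) = 88$)
$z{\left(-341,196 + 63 \right)} + c = 15 \left(-341\right) + 88 = -5115 + 88 = -5027$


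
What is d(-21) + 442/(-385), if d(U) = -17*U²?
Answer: -2886787/385 ≈ -7498.1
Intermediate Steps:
d(-21) + 442/(-385) = -17*(-21)² + 442/(-385) = -17*441 + 442*(-1/385) = -7497 - 442/385 = -2886787/385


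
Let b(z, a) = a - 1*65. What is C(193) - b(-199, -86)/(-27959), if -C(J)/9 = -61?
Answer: 15349340/27959 ≈ 548.99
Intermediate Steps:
b(z, a) = -65 + a (b(z, a) = a - 65 = -65 + a)
C(J) = 549 (C(J) = -9*(-61) = 549)
C(193) - b(-199, -86)/(-27959) = 549 - (-65 - 86)/(-27959) = 549 - (-151)*(-1)/27959 = 549 - 1*151/27959 = 549 - 151/27959 = 15349340/27959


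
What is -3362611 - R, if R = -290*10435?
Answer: -336461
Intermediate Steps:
R = -3026150
-3362611 - R = -3362611 - 1*(-3026150) = -3362611 + 3026150 = -336461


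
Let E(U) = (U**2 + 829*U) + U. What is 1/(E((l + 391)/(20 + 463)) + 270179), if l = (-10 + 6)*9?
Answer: 233289/63172230706 ≈ 3.6929e-6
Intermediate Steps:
l = -36 (l = -4*9 = -36)
E(U) = U**2 + 830*U
1/(E((l + 391)/(20 + 463)) + 270179) = 1/(((-36 + 391)/(20 + 463))*(830 + (-36 + 391)/(20 + 463)) + 270179) = 1/((355/483)*(830 + 355/483) + 270179) = 1/((355*(1/483))*(830 + 355*(1/483)) + 270179) = 1/(355*(830 + 355/483)/483 + 270179) = 1/((355/483)*(401245/483) + 270179) = 1/(142441975/233289 + 270179) = 1/(63172230706/233289) = 233289/63172230706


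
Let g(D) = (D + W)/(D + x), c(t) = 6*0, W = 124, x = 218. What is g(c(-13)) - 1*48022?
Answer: -5234336/109 ≈ -48021.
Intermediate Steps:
c(t) = 0
g(D) = (124 + D)/(218 + D) (g(D) = (D + 124)/(D + 218) = (124 + D)/(218 + D))
g(c(-13)) - 1*48022 = (124 + 0)/(218 + 0) - 1*48022 = 124/218 - 48022 = (1/218)*124 - 48022 = 62/109 - 48022 = -5234336/109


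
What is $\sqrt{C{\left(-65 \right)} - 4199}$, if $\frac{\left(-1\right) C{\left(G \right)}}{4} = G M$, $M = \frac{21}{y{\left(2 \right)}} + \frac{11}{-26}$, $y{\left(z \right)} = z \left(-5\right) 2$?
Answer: $i \sqrt{4582} \approx 67.69 i$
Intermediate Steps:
$y{\left(z \right)} = - 10 z$ ($y{\left(z \right)} = - 5 z 2 = - 10 z$)
$M = - \frac{383}{260}$ ($M = \frac{21}{\left(-10\right) 2} + \frac{11}{-26} = \frac{21}{-20} + 11 \left(- \frac{1}{26}\right) = 21 \left(- \frac{1}{20}\right) - \frac{11}{26} = - \frac{21}{20} - \frac{11}{26} = - \frac{383}{260} \approx -1.4731$)
$C{\left(G \right)} = \frac{383 G}{65}$ ($C{\left(G \right)} = - 4 G \left(- \frac{383}{260}\right) = - 4 \left(- \frac{383 G}{260}\right) = \frac{383 G}{65}$)
$\sqrt{C{\left(-65 \right)} - 4199} = \sqrt{\frac{383}{65} \left(-65\right) - 4199} = \sqrt{-383 - 4199} = \sqrt{-4582} = i \sqrt{4582}$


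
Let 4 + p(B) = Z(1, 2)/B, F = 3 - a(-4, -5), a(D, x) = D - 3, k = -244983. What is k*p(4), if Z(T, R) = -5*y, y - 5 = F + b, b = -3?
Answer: 4654677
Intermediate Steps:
a(D, x) = -3 + D
F = 10 (F = 3 - (-3 - 4) = 3 - 1*(-7) = 3 + 7 = 10)
y = 12 (y = 5 + (10 - 3) = 5 + 7 = 12)
Z(T, R) = -60 (Z(T, R) = -5*12 = -60)
p(B) = -4 - 60/B
k*p(4) = -244983*(-4 - 60/4) = -244983*(-4 - 60*1/4) = -244983*(-4 - 15) = -244983*(-19) = 4654677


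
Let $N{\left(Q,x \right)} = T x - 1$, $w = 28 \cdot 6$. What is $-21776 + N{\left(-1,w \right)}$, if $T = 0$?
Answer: $-21777$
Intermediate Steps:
$w = 168$
$N{\left(Q,x \right)} = -1$ ($N{\left(Q,x \right)} = 0 x - 1 = 0 - 1 = -1$)
$-21776 + N{\left(-1,w \right)} = -21776 - 1 = -21777$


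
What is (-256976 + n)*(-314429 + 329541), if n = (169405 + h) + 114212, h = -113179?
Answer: -1307762256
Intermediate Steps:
n = 170438 (n = (169405 - 113179) + 114212 = 56226 + 114212 = 170438)
(-256976 + n)*(-314429 + 329541) = (-256976 + 170438)*(-314429 + 329541) = -86538*15112 = -1307762256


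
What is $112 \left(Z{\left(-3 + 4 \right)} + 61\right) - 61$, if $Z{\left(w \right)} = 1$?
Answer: $6883$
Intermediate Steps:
$112 \left(Z{\left(-3 + 4 \right)} + 61\right) - 61 = 112 \left(1 + 61\right) - 61 = 112 \cdot 62 - 61 = 6944 - 61 = 6883$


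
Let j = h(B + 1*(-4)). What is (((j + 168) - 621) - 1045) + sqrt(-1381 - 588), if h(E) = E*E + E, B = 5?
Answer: -1496 + I*sqrt(1969) ≈ -1496.0 + 44.373*I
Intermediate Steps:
h(E) = E + E**2 (h(E) = E**2 + E = E + E**2)
j = 2 (j = (5 + 1*(-4))*(1 + (5 + 1*(-4))) = (5 - 4)*(1 + (5 - 4)) = 1*(1 + 1) = 1*2 = 2)
(((j + 168) - 621) - 1045) + sqrt(-1381 - 588) = (((2 + 168) - 621) - 1045) + sqrt(-1381 - 588) = ((170 - 621) - 1045) + sqrt(-1969) = (-451 - 1045) + I*sqrt(1969) = -1496 + I*sqrt(1969)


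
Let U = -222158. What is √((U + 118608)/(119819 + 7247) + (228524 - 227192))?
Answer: √5373251441473/63533 ≈ 36.485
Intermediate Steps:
√((U + 118608)/(119819 + 7247) + (228524 - 227192)) = √((-222158 + 118608)/(119819 + 7247) + (228524 - 227192)) = √(-103550/127066 + 1332) = √(-103550*1/127066 + 1332) = √(-51775/63533 + 1332) = √(84574181/63533) = √5373251441473/63533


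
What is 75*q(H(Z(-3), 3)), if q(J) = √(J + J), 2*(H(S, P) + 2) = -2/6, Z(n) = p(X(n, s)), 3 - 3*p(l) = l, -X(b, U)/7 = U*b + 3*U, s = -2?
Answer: 25*I*√39 ≈ 156.13*I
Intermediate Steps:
X(b, U) = -21*U - 7*U*b (X(b, U) = -7*(U*b + 3*U) = -7*(3*U + U*b) = -21*U - 7*U*b)
p(l) = 1 - l/3
Z(n) = -13 - 14*n/3 (Z(n) = 1 - (-7)*(-2)*(3 + n)/3 = 1 - (42 + 14*n)/3 = 1 + (-14 - 14*n/3) = -13 - 14*n/3)
H(S, P) = -13/6 (H(S, P) = -2 + (-2/6)/2 = -2 + (-2*⅙)/2 = -2 + (½)*(-⅓) = -2 - ⅙ = -13/6)
q(J) = √2*√J (q(J) = √(2*J) = √2*√J)
75*q(H(Z(-3), 3)) = 75*(√2*√(-13/6)) = 75*(√2*(I*√78/6)) = 75*(I*√39/3) = 25*I*√39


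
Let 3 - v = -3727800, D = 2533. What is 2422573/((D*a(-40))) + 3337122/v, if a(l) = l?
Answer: -2897585898693/125900333320 ≈ -23.015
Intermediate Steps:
v = 3727803 (v = 3 - 1*(-3727800) = 3 + 3727800 = 3727803)
2422573/((D*a(-40))) + 3337122/v = 2422573/((2533*(-40))) + 3337122/3727803 = 2422573/(-101320) + 3337122*(1/3727803) = 2422573*(-1/101320) + 1112374/1242601 = -2422573/101320 + 1112374/1242601 = -2897585898693/125900333320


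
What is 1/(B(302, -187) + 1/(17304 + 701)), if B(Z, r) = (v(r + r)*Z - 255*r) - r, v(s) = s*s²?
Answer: -18005/284454991700879 ≈ -6.3296e-11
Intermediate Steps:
v(s) = s³
B(Z, r) = -256*r + 8*Z*r³ (B(Z, r) = ((r + r)³*Z - 255*r) - r = ((2*r)³*Z - 255*r) - r = ((8*r³)*Z - 255*r) - r = (8*Z*r³ - 255*r) - r = (-255*r + 8*Z*r³) - r = -256*r + 8*Z*r³)
1/(B(302, -187) + 1/(17304 + 701)) = 1/(8*(-187)*(-32 + 302*(-187)²) + 1/(17304 + 701)) = 1/(8*(-187)*(-32 + 302*34969) + 1/18005) = 1/(8*(-187)*(-32 + 10560638) + 1/18005) = 1/(8*(-187)*10560606 + 1/18005) = 1/(-15798666576 + 1/18005) = 1/(-284454991700879/18005) = -18005/284454991700879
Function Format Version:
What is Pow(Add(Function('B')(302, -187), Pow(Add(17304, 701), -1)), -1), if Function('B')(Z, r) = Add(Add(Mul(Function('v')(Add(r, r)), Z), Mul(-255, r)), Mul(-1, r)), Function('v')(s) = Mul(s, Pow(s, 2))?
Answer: Rational(-18005, 284454991700879) ≈ -6.3296e-11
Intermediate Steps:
Function('v')(s) = Pow(s, 3)
Function('B')(Z, r) = Add(Mul(-256, r), Mul(8, Z, Pow(r, 3))) (Function('B')(Z, r) = Add(Add(Mul(Pow(Add(r, r), 3), Z), Mul(-255, r)), Mul(-1, r)) = Add(Add(Mul(Pow(Mul(2, r), 3), Z), Mul(-255, r)), Mul(-1, r)) = Add(Add(Mul(Mul(8, Pow(r, 3)), Z), Mul(-255, r)), Mul(-1, r)) = Add(Add(Mul(8, Z, Pow(r, 3)), Mul(-255, r)), Mul(-1, r)) = Add(Add(Mul(-255, r), Mul(8, Z, Pow(r, 3))), Mul(-1, r)) = Add(Mul(-256, r), Mul(8, Z, Pow(r, 3))))
Pow(Add(Function('B')(302, -187), Pow(Add(17304, 701), -1)), -1) = Pow(Add(Mul(8, -187, Add(-32, Mul(302, Pow(-187, 2)))), Pow(Add(17304, 701), -1)), -1) = Pow(Add(Mul(8, -187, Add(-32, Mul(302, 34969))), Pow(18005, -1)), -1) = Pow(Add(Mul(8, -187, Add(-32, 10560638)), Rational(1, 18005)), -1) = Pow(Add(Mul(8, -187, 10560606), Rational(1, 18005)), -1) = Pow(Add(-15798666576, Rational(1, 18005)), -1) = Pow(Rational(-284454991700879, 18005), -1) = Rational(-18005, 284454991700879)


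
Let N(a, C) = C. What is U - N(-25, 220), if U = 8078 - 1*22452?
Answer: -14594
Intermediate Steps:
U = -14374 (U = 8078 - 22452 = -14374)
U - N(-25, 220) = -14374 - 1*220 = -14374 - 220 = -14594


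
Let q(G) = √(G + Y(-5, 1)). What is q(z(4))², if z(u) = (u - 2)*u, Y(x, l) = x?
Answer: 3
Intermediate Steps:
z(u) = u*(-2 + u) (z(u) = (-2 + u)*u = u*(-2 + u))
q(G) = √(-5 + G) (q(G) = √(G - 5) = √(-5 + G))
q(z(4))² = (√(-5 + 4*(-2 + 4)))² = (√(-5 + 4*2))² = (√(-5 + 8))² = (√3)² = 3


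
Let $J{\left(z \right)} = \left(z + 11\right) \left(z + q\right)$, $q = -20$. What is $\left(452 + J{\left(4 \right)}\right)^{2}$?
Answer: $44944$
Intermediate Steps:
$J{\left(z \right)} = \left(-20 + z\right) \left(11 + z\right)$ ($J{\left(z \right)} = \left(z + 11\right) \left(z - 20\right) = \left(11 + z\right) \left(-20 + z\right) = \left(-20 + z\right) \left(11 + z\right)$)
$\left(452 + J{\left(4 \right)}\right)^{2} = \left(452 - \left(256 - 16\right)\right)^{2} = \left(452 - 240\right)^{2} = 212^{2} = 44944$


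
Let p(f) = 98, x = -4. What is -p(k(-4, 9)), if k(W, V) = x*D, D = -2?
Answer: -98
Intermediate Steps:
k(W, V) = 8 (k(W, V) = -4*(-2) = 8)
-p(k(-4, 9)) = -1*98 = -98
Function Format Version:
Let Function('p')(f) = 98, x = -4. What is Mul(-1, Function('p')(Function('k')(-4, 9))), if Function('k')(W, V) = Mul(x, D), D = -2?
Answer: -98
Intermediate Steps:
Function('k')(W, V) = 8 (Function('k')(W, V) = Mul(-4, -2) = 8)
Mul(-1, Function('p')(Function('k')(-4, 9))) = Mul(-1, 98) = -98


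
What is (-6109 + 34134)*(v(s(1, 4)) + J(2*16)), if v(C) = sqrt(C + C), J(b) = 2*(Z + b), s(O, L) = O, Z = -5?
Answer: 1513350 + 28025*sqrt(2) ≈ 1.5530e+6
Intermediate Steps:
J(b) = -10 + 2*b (J(b) = 2*(-5 + b) = -10 + 2*b)
v(C) = sqrt(2)*sqrt(C) (v(C) = sqrt(2*C) = sqrt(2)*sqrt(C))
(-6109 + 34134)*(v(s(1, 4)) + J(2*16)) = (-6109 + 34134)*(sqrt(2)*sqrt(1) + (-10 + 2*(2*16))) = 28025*(sqrt(2)*1 + (-10 + 2*32)) = 28025*(sqrt(2) + (-10 + 64)) = 28025*(sqrt(2) + 54) = 28025*(54 + sqrt(2)) = 1513350 + 28025*sqrt(2)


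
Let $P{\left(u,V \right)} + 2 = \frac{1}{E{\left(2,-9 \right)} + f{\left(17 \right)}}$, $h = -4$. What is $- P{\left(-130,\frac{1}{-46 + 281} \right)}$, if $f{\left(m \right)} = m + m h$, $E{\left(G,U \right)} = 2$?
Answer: $\frac{99}{49} \approx 2.0204$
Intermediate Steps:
$f{\left(m \right)} = - 3 m$ ($f{\left(m \right)} = m + m \left(-4\right) = m - 4 m = - 3 m$)
$P{\left(u,V \right)} = - \frac{99}{49}$ ($P{\left(u,V \right)} = -2 + \frac{1}{2 - 51} = -2 + \frac{1}{-49} = -2 - \frac{1}{49} = - \frac{99}{49}$)
$- P{\left(-130,\frac{1}{-46 + 281} \right)} = \left(-1\right) \left(- \frac{99}{49}\right) = \frac{99}{49}$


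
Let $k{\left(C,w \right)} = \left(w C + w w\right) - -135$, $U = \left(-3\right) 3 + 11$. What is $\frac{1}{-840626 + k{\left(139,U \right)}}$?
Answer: $- \frac{1}{840209} \approx -1.1902 \cdot 10^{-6}$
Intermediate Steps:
$U = 2$ ($U = -9 + 11 = 2$)
$k{\left(C,w \right)} = 135 + w^{2} + C w$ ($k{\left(C,w \right)} = \left(C w + w^{2}\right) + 135 = \left(w^{2} + C w\right) + 135 = 135 + w^{2} + C w$)
$\frac{1}{-840626 + k{\left(139,U \right)}} = \frac{1}{-840626 + \left(135 + 2^{2} + 139 \cdot 2\right)} = \frac{1}{-840626 + \left(135 + 4 + 278\right)} = \frac{1}{-840626 + 417} = \frac{1}{-840209} = - \frac{1}{840209}$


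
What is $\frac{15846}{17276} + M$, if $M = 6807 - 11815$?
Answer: $- \frac{43251181}{8638} \approx -5007.1$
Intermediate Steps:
$M = -5008$ ($M = 6807 - 11815 = -5008$)
$\frac{15846}{17276} + M = \frac{15846}{17276} - 5008 = 15846 \cdot \frac{1}{17276} - 5008 = \frac{7923}{8638} - 5008 = - \frac{43251181}{8638}$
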